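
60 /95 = 0.63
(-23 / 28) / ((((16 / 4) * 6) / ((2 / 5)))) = -23 / 1680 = -0.01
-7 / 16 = -0.44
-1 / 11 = -0.09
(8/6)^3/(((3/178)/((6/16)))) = 1424/27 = 52.74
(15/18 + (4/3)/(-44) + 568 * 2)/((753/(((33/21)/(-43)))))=-75029/1359918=-0.06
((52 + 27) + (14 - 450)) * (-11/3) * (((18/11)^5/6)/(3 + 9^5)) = 446148/10292623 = 0.04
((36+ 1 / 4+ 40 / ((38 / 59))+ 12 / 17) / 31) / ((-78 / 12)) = -127987 / 260338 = -0.49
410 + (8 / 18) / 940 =867151 / 2115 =410.00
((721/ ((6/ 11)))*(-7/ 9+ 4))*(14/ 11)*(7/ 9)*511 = 523540451/ 243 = 2154487.45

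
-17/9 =-1.89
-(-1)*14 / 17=14 / 17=0.82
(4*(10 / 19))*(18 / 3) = 240 / 19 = 12.63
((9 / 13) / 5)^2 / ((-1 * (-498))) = 27 / 701350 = 0.00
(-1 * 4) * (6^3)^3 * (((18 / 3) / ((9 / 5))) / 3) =-44789760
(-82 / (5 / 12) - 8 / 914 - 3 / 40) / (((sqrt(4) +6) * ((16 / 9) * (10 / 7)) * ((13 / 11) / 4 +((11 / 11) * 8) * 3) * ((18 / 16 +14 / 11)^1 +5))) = -261289941 / 4846247360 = -0.05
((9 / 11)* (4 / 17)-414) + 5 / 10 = -154577 / 374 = -413.31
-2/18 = -1/9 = -0.11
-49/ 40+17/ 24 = -31/ 60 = -0.52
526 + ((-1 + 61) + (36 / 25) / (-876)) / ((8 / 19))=9760043 / 14600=668.50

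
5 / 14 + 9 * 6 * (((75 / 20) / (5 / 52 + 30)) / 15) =17653 / 21910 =0.81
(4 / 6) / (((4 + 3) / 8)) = 16 / 21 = 0.76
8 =8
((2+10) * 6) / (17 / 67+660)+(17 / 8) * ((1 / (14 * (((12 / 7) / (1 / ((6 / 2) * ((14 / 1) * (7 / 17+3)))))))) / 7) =15806483309 / 144831230208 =0.11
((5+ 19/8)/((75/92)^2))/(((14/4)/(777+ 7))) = 2485.78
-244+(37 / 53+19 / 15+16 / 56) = -1345336 / 5565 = -241.75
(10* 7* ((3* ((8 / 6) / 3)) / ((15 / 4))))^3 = 11239424 / 729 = 15417.59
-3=-3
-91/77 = -13/11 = -1.18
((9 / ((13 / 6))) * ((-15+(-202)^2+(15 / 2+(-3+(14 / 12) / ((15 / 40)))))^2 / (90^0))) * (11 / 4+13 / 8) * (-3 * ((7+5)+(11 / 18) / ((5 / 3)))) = -1400442032693837 / 1248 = -1122149064658.52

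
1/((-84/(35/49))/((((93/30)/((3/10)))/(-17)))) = 155/29988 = 0.01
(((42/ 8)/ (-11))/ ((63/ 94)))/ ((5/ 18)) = -141/ 55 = -2.56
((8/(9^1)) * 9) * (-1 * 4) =-32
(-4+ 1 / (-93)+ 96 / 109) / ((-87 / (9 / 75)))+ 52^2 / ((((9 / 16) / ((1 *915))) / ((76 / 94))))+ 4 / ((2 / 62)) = 1228432923661363 / 345418275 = 3556363.44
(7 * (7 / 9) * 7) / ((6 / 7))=2401 / 54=44.46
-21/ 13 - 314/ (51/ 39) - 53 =-294.73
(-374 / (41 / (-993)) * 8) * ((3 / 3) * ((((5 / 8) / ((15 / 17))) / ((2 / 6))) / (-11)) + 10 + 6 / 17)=30185214 / 41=736224.73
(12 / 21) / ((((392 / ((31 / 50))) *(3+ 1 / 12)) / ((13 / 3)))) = 403 / 317275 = 0.00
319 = 319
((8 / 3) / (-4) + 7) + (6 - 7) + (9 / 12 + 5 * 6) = 433 / 12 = 36.08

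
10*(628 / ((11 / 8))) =50240 / 11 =4567.27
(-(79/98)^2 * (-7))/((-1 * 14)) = -6241/19208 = -0.32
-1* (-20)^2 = -400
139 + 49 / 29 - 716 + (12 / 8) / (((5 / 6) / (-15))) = -17467 / 29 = -602.31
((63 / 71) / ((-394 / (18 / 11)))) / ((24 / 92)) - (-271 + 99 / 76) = 3153441743 / 11693132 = 269.68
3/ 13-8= -101/ 13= -7.77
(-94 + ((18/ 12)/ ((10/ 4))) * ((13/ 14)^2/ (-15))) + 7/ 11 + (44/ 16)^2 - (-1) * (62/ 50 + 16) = -14789217/ 215600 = -68.60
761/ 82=9.28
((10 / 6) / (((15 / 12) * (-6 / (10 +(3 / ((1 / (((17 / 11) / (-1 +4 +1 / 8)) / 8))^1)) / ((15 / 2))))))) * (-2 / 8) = 6892 / 12375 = 0.56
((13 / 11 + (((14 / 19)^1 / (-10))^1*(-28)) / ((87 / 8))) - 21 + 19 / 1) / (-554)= 57137 / 50366910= 0.00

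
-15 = -15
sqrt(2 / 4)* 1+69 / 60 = 1.86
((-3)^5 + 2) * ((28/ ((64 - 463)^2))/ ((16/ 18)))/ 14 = -241/ 70756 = -0.00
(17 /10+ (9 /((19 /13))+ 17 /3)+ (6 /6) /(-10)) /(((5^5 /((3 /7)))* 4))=1913 /4156250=0.00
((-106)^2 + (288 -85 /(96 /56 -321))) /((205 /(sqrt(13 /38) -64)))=-329686208 /91635 + 5151347 * sqrt(494) /3482130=-3564.94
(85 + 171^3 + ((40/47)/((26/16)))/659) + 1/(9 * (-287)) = 5200519687964543/1040042367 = 5000296.00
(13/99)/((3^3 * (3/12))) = 52/2673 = 0.02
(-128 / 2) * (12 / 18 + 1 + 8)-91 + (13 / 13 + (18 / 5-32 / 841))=-8894896 / 12615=-705.10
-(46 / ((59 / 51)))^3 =-12911717736 / 205379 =-62867.76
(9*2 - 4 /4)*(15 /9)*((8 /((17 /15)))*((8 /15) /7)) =15.24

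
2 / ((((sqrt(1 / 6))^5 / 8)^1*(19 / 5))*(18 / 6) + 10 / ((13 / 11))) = 3953664000 / 16726978991 - 3082560*sqrt(6) / 16726978991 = 0.24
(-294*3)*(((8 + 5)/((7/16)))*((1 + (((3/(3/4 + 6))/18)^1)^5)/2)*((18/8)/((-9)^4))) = -1269189533612/282429536481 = -4.49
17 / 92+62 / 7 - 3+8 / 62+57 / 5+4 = 2153213 / 99820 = 21.57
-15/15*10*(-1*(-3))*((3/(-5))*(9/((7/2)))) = 324/7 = 46.29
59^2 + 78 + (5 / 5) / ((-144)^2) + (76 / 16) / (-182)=6715698427 / 1886976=3558.97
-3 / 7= -0.43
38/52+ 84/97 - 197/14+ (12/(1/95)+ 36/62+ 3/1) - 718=113041077/273637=413.11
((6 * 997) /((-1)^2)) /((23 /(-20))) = -119640 /23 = -5201.74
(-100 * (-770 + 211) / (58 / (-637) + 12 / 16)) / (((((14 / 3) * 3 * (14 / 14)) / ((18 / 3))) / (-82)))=-5005509600 / 1679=-2981244.55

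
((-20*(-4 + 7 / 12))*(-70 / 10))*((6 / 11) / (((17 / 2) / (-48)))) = 275520 / 187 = 1473.37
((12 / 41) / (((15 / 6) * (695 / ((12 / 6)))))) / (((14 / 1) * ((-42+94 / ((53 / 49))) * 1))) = 0.00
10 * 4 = 40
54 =54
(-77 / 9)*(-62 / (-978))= -0.54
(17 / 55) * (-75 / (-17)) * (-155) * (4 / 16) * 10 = -11625 / 22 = -528.41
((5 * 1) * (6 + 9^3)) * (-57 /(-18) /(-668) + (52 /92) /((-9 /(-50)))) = 1062184025 /92184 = 11522.43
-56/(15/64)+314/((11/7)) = -6454/165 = -39.12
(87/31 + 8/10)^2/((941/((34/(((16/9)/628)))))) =7506106101/45215050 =166.01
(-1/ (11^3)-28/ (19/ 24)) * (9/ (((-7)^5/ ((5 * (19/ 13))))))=40250295/ 290811521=0.14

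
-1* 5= -5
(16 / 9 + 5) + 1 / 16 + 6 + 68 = 11641 / 144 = 80.84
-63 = -63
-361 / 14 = -25.79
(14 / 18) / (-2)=-7 / 18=-0.39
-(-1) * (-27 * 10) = -270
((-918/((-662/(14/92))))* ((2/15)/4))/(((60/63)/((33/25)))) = 742203/76130000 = 0.01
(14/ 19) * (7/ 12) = 49/ 114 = 0.43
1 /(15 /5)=1 /3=0.33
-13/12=-1.08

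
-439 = -439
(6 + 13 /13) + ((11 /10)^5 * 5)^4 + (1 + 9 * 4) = 679789994932560009201 /160000000000000000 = 4248.69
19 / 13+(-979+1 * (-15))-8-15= -13202 / 13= -1015.54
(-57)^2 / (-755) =-3249 / 755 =-4.30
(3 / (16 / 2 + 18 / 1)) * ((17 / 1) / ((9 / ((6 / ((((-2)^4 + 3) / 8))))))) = 136 / 247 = 0.55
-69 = -69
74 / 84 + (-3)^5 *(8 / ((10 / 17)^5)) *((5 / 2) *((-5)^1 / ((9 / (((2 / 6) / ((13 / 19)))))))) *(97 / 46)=494585592239 / 12558000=39384.11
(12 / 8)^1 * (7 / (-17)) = -21 / 34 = -0.62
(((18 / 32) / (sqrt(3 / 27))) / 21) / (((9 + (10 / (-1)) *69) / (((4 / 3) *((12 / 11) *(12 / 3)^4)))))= -768 / 17479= -0.04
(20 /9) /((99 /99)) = 20 /9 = 2.22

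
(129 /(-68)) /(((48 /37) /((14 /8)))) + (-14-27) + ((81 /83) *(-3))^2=-1048959593 /29980928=-34.99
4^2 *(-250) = -4000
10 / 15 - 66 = -196 / 3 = -65.33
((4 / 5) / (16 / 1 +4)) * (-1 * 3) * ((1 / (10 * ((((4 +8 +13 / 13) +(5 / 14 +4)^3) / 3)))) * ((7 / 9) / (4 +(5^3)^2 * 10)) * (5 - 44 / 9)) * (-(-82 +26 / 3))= -30184 / 1978742339775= -0.00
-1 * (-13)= 13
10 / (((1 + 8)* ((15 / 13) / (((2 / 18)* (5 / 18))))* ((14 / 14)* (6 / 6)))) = 0.03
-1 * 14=-14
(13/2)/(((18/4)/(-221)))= -319.22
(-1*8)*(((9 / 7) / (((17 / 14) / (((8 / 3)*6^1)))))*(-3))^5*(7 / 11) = 26962287755526144 / 15618427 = 1726312627.74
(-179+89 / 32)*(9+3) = -16917 / 8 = -2114.62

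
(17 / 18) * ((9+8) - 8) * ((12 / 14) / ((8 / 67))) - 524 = -25927 / 56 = -462.98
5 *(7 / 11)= 3.18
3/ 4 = 0.75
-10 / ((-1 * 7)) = 10 / 7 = 1.43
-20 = -20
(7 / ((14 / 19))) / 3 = 19 / 6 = 3.17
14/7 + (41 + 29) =72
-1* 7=-7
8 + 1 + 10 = 19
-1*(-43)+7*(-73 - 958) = -7174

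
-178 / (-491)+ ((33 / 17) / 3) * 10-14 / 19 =966826 / 158593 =6.10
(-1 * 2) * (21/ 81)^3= -686/ 19683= -0.03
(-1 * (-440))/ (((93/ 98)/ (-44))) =-1897280/ 93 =-20400.86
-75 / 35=-15 / 7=-2.14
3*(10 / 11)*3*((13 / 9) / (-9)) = -130 / 99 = -1.31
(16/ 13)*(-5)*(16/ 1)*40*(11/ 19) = -563200/ 247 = -2280.16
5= 5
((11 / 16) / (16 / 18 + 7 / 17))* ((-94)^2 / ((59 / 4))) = 3717747 / 11741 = 316.65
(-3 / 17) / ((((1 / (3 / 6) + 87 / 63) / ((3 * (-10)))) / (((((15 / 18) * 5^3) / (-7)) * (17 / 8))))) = -28125 / 568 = -49.52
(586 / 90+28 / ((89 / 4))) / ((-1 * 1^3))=-7.77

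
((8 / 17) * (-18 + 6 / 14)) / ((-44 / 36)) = 8856 / 1309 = 6.77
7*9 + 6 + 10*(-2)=49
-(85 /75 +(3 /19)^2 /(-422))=-2589679 /2285130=-1.13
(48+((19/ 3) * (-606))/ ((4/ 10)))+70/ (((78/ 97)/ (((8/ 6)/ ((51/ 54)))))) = -2082727/ 221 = -9424.10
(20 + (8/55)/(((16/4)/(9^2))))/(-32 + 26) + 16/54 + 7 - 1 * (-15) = 27431/1485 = 18.47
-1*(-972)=972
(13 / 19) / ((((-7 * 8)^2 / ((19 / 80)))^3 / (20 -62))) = -14079 / 1127898677248000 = -0.00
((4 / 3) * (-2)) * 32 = -256 / 3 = -85.33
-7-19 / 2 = -33 / 2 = -16.50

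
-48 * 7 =-336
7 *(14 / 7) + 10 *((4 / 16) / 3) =89 / 6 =14.83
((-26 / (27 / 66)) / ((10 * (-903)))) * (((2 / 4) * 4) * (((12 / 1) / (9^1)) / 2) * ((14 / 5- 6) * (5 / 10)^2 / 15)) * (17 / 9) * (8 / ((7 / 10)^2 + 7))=-2489344 / 2465284815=-0.00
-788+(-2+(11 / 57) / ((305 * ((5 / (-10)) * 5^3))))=-1716768772 / 2173125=-790.00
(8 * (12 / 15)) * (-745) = -4768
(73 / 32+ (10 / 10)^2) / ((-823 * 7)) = -15 / 26336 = -0.00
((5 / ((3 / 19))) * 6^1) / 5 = 38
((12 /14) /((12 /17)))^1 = 17 /14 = 1.21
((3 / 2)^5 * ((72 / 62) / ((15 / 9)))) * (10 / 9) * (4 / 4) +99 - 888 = -97107 / 124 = -783.12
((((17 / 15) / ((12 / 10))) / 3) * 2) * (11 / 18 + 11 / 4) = 2057 / 972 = 2.12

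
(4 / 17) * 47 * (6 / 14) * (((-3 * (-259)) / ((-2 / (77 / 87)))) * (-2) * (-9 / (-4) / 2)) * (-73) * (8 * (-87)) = 3167073756 / 17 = 186298456.24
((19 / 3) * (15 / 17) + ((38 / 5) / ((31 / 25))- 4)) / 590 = 4067 / 310930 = 0.01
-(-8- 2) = 10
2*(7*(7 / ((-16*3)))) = -49 / 24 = -2.04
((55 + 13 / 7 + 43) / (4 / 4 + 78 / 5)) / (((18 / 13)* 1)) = 15145 / 3486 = 4.34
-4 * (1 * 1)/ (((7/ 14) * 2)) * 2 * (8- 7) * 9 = -72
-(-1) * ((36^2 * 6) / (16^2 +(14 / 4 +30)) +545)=110369 / 193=571.86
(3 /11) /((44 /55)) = 15 /44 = 0.34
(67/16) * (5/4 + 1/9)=3283/576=5.70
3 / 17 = 0.18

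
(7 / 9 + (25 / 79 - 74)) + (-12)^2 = 50548 / 711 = 71.09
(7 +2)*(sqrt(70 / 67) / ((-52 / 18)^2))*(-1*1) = -1.10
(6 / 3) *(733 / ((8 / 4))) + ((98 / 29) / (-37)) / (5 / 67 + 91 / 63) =732.94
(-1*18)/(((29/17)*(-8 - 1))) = 34/29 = 1.17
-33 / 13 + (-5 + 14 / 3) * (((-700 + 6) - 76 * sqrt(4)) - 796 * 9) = 34677 / 13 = 2667.46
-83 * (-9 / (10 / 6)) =2241 / 5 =448.20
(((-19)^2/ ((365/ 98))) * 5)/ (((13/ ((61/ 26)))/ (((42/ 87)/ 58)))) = 7553203/ 10375417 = 0.73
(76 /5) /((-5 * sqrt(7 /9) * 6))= -38 * sqrt(7) /175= -0.57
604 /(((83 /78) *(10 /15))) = 70668 /83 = 851.42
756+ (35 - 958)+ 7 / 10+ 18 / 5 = -1627 / 10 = -162.70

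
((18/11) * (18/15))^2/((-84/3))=-2916/21175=-0.14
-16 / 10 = -8 / 5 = -1.60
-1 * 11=-11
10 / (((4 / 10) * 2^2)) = 25 / 4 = 6.25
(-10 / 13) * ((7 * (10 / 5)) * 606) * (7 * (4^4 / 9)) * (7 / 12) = -88686080 / 117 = -758000.68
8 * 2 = 16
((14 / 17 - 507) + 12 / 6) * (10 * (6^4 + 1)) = -111165870 / 17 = -6539168.82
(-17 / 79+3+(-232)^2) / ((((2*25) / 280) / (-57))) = -6786696336 / 395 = -17181509.71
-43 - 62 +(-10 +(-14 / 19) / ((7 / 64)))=-2313 / 19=-121.74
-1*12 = -12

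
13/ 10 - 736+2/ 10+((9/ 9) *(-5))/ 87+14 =-125377/ 174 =-720.56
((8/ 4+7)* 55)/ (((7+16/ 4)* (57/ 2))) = 30/ 19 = 1.58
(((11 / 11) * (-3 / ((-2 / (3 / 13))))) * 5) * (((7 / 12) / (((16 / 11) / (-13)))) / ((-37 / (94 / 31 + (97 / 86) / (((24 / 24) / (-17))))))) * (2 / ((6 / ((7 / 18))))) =-38659775 / 75757056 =-0.51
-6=-6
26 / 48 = 13 / 24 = 0.54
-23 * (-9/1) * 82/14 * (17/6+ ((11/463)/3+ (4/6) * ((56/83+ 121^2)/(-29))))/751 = -6313369582893/11717232674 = -538.81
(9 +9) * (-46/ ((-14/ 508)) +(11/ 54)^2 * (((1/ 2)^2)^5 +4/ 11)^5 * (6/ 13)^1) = 4097182192620865859442951/ 136370122616685461504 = 30044.57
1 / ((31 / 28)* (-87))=-28 / 2697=-0.01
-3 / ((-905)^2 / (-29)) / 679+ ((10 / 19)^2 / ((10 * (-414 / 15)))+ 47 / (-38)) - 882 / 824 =-13173472406933029 / 5707165167381300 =-2.31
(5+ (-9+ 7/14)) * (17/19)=-119/38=-3.13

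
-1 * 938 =-938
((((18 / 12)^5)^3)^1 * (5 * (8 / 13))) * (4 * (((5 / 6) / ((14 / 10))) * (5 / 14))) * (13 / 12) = 996451875 / 802816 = 1241.20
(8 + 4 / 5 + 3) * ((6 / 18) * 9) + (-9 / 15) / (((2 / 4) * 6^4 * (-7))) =53525 / 1512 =35.40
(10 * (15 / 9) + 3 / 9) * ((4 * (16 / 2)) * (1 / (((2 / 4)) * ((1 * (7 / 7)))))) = 1088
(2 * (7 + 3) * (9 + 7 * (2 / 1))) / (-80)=-23 / 4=-5.75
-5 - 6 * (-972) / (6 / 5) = 4855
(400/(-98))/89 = -200/4361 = -0.05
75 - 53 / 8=547 / 8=68.38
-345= -345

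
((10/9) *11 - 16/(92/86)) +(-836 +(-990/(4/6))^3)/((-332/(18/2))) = 6100877619431/68724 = 88773610.67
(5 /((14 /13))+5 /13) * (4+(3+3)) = 4575 /91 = 50.27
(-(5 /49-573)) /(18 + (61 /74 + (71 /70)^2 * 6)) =6491650 /283247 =22.92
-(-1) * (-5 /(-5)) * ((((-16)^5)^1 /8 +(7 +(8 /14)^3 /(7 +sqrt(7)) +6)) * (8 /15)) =-1078877432 /15435-256 * sqrt(7) /108045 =-69898.12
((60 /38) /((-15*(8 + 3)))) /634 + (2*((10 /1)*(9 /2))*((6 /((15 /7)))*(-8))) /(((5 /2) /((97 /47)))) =-25911813547 /15569455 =-1664.27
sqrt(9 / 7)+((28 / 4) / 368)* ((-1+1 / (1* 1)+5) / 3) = 35 / 1104+3* sqrt(7) / 7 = 1.17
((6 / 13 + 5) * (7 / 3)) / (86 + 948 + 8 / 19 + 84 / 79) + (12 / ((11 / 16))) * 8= 93114716815 / 666778398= 139.65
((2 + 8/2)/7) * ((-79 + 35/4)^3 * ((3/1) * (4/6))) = -66564123/112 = -594322.53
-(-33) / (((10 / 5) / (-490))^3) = -485302125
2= 2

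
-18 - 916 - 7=-941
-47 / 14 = -3.36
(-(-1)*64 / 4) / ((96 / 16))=8 / 3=2.67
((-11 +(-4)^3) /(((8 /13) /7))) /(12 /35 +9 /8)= -79625 /137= -581.20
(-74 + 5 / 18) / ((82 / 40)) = -13270 / 369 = -35.96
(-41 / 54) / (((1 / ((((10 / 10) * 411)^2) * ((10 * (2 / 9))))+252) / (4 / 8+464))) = -3574462205 / 2554085547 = -1.40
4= 4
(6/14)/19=3/133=0.02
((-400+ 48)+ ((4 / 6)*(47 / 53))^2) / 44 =-2222519 / 278091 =-7.99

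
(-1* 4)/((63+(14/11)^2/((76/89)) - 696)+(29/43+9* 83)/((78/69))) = -5140564/38941321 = -0.13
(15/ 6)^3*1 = 125/ 8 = 15.62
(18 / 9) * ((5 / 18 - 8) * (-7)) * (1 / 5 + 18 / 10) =1946 / 9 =216.22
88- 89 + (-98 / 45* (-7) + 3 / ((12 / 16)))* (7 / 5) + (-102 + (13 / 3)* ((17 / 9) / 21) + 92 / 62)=-32598364 / 439425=-74.18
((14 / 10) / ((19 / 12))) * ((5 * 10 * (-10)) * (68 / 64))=-8925 / 19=-469.74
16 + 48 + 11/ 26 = 1675/ 26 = 64.42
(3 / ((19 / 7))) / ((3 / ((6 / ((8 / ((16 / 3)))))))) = 28 / 19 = 1.47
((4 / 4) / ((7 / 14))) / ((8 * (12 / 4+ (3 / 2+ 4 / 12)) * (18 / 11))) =11 / 348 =0.03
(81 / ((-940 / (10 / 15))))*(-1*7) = 189 / 470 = 0.40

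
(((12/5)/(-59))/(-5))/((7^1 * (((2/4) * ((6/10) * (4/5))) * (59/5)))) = 0.00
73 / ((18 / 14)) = 511 / 9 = 56.78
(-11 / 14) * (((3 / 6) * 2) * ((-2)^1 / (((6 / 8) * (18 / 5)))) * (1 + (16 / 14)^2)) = 12430 / 9261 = 1.34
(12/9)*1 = 4/3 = 1.33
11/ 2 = 5.50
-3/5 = -0.60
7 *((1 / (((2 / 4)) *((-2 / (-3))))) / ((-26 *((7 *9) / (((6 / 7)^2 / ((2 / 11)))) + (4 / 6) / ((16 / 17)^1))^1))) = -2772 / 55939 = -0.05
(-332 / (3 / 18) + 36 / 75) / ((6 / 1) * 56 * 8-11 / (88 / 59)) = -398304 / 536125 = -0.74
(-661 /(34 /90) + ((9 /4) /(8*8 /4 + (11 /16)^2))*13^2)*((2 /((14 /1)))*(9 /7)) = -159145479 /501823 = -317.13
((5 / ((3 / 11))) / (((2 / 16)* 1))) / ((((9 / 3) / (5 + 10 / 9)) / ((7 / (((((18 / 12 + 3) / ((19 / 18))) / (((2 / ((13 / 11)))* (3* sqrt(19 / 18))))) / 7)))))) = 247832200* sqrt(38) / 85293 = 17911.67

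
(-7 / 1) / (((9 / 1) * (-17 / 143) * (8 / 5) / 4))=5005 / 306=16.36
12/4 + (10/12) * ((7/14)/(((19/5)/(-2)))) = 317/114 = 2.78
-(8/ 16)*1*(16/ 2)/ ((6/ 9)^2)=-9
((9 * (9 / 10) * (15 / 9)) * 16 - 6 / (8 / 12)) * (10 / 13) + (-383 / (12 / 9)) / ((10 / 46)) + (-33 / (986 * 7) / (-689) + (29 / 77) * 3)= -1160.99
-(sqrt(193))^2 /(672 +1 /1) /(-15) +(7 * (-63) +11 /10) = -1776239 /4038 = -439.88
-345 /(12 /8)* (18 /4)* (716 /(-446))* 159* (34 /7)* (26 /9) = 5786690520 /1561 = 3707040.69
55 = 55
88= 88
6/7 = 0.86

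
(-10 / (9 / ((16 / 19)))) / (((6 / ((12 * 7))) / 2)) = -4480 / 171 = -26.20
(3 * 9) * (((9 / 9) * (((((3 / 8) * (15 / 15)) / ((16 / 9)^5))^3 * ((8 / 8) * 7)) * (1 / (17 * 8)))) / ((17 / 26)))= 13658611812026920011 / 682381956774663733379072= 0.00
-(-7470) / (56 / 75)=280125 / 28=10004.46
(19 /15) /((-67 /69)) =-437 /335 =-1.30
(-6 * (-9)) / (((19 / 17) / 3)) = 2754 / 19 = 144.95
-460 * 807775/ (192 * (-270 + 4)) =92894125/ 12768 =7275.54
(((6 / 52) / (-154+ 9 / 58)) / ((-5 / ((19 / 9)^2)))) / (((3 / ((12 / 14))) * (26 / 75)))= 52345 / 95003181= 0.00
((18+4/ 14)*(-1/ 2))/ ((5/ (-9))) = 576/ 35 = 16.46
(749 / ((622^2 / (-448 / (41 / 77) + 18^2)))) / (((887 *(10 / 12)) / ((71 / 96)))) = -282008237 / 281396208560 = -0.00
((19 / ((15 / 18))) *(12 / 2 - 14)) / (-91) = 912 / 455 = 2.00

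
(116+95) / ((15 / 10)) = 422 / 3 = 140.67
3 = 3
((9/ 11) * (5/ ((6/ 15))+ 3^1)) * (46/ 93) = 69/ 11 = 6.27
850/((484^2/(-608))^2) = 1227400/214358881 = 0.01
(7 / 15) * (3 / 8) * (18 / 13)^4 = 91854 / 142805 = 0.64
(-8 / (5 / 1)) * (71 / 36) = -142 / 45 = -3.16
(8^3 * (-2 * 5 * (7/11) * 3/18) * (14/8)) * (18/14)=-13440/11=-1221.82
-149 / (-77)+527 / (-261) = -1690 / 20097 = -0.08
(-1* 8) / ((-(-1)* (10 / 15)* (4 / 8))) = -24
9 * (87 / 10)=783 / 10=78.30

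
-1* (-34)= 34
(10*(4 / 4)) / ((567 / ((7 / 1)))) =10 / 81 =0.12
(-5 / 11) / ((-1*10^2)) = 1 / 220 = 0.00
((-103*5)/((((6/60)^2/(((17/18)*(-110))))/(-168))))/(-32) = 84266875/3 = 28088958.33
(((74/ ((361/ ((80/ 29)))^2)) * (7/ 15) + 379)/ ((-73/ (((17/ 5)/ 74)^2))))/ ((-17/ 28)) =14829282424943/ 821481847684275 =0.02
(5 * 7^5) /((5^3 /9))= 151263 /25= 6050.52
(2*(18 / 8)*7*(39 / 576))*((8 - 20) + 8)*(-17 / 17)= 273 / 32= 8.53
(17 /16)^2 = 289 /256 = 1.13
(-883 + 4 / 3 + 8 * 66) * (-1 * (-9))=-3183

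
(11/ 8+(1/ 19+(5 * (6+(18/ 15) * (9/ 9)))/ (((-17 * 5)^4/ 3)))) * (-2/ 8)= -11327552041/ 31737980000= -0.36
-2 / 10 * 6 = -6 / 5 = -1.20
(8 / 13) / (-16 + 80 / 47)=-47 / 1092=-0.04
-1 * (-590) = 590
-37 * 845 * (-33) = 1031745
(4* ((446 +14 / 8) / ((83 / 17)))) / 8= 30447 / 664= 45.85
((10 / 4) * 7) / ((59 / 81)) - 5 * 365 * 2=-3625.97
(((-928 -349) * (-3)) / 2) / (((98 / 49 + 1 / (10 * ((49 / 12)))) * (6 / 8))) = 312865 / 248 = 1261.55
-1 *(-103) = 103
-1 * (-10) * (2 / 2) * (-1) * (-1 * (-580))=-5800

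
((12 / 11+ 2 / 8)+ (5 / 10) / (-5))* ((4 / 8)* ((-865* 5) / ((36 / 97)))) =-7635355 / 1056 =-7230.45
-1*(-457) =457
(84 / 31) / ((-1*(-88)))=21 / 682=0.03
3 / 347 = 0.01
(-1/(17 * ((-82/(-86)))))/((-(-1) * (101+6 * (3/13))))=-559/927707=-0.00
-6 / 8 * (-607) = 1821 / 4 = 455.25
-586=-586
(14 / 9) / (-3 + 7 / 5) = -35 / 36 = -0.97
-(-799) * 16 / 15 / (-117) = -7.28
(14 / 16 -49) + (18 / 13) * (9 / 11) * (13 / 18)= -4163 / 88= -47.31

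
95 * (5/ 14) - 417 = -5363/ 14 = -383.07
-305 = -305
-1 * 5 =-5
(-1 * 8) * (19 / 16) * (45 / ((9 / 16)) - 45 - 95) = 570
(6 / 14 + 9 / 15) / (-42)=-6 / 245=-0.02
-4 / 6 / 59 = -0.01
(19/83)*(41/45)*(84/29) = 21812/36105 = 0.60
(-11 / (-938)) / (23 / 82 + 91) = 0.00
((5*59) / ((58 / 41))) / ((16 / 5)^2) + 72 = 1371431 / 14848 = 92.36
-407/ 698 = -0.58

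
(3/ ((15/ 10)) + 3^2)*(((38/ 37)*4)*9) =15048/ 37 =406.70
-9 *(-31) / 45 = 31 / 5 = 6.20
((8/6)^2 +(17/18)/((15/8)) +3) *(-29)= -153.16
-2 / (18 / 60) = -20 / 3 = -6.67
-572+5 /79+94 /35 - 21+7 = -1612689 /2765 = -583.25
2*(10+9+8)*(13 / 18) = 39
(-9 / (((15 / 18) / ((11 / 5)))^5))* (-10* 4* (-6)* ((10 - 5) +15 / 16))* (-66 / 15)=14133825452736 / 1953125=7236518.63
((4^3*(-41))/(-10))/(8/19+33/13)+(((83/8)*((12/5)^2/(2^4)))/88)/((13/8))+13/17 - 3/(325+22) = 38169975267/426740600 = 89.45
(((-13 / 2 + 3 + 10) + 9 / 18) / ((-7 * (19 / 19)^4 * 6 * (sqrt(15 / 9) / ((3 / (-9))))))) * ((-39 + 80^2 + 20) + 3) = 1064 * sqrt(15) / 15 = 274.72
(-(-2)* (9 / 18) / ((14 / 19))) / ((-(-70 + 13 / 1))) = 1 / 42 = 0.02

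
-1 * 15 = -15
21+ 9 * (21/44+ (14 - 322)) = -2746.70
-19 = -19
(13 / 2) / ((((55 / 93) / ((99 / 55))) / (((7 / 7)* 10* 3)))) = 32643 / 55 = 593.51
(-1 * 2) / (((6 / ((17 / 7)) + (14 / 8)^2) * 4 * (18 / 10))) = -0.05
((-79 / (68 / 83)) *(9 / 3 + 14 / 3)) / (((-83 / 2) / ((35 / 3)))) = 207.83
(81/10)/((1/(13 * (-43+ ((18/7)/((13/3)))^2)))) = -28606527/6370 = -4490.82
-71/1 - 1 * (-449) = 378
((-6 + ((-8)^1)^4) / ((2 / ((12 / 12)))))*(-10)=-20450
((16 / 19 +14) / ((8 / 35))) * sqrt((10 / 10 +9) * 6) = 4935 * sqrt(15) / 38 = 502.98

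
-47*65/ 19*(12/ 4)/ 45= -611/ 57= -10.72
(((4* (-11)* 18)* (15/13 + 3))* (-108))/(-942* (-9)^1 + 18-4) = 104976/2509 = 41.84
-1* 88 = -88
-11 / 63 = -0.17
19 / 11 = 1.73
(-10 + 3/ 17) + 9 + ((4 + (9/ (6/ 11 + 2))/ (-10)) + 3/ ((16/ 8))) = 20577/ 4760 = 4.32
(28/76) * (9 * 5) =315/19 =16.58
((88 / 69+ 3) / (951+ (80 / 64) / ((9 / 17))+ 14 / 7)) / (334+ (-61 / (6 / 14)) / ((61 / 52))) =5310 / 252341441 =0.00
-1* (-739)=739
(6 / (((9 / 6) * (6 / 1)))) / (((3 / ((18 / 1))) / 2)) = 8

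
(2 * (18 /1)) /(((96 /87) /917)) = 239337 /8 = 29917.12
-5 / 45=-1 / 9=-0.11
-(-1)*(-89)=-89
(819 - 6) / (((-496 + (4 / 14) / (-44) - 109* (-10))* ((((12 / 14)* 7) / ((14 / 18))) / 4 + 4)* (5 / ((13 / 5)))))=22786764 / 189810625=0.12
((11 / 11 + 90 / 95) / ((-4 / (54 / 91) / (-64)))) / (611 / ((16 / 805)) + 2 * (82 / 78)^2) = 59844096 / 99505977851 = 0.00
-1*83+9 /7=-572 /7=-81.71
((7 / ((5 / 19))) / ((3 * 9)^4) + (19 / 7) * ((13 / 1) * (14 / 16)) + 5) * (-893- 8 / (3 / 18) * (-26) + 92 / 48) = 3266296744417 / 255091680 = 12804.40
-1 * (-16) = 16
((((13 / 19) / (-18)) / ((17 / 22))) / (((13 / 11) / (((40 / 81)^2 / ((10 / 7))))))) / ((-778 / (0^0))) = 67760 / 7419329703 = 0.00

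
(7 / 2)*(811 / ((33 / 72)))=68124 / 11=6193.09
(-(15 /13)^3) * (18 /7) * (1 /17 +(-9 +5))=4070250 /261443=15.57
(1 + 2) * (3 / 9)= 1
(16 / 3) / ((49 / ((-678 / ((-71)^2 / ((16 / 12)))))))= -14464 / 741027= -0.02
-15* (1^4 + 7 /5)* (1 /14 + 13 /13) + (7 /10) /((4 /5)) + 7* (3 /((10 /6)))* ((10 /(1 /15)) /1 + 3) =1890.10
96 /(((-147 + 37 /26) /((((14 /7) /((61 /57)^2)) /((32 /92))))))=-46629648 /14083985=-3.31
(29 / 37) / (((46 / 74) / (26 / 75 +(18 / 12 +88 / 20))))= 27173 / 3450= 7.88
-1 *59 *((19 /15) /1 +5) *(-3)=5546 /5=1109.20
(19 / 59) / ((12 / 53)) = 1.42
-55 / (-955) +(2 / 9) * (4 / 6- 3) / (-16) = 3713 / 41256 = 0.09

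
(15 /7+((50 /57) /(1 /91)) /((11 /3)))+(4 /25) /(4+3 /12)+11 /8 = 125975789 /4974200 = 25.33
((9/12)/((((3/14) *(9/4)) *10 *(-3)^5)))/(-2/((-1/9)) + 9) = -7/295245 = -0.00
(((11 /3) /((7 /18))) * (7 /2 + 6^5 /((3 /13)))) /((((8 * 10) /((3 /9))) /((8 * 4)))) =1482778 /35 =42365.09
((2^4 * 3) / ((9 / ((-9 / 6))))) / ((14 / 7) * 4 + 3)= -8 / 11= -0.73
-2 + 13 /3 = 7 /3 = 2.33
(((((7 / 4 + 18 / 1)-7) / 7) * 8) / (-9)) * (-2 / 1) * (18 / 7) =408 / 49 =8.33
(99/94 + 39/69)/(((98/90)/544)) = 42827760/52969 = 808.54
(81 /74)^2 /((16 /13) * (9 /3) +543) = 28431 /12972644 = 0.00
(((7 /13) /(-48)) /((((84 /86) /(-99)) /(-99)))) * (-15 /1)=702405 /416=1688.47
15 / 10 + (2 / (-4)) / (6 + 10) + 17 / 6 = 413 / 96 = 4.30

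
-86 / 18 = -4.78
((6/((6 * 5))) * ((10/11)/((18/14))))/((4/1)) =7/198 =0.04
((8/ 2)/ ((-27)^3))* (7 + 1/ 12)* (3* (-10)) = 850/ 19683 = 0.04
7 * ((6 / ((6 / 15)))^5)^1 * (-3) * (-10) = 159468750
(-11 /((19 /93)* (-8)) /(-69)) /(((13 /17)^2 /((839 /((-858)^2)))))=-7516601 /39540305376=-0.00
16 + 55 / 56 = 951 / 56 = 16.98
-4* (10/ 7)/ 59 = -40/ 413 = -0.10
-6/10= -3/5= -0.60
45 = 45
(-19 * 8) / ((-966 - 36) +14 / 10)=760 / 5003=0.15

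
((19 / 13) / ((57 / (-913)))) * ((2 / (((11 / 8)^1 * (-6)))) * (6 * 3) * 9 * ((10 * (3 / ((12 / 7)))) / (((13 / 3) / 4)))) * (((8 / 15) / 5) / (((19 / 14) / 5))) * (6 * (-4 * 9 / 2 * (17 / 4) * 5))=-43009989120 / 3211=-13394577.74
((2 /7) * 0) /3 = 0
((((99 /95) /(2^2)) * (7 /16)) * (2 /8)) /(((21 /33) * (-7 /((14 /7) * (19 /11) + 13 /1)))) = -17919 /170240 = -0.11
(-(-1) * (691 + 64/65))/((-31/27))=-1214433/2015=-602.70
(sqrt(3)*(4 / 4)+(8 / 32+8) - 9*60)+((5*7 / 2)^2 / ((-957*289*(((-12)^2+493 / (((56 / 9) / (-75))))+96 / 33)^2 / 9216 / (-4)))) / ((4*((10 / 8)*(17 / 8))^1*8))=-3862386583886879317179 / 7263538474829772628+sqrt(3)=-530.02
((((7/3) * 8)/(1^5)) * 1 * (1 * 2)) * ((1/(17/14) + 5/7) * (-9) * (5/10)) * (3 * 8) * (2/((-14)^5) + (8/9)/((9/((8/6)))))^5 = -169285748553728513012628044324596633/689506783943626458751110991125921792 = -0.25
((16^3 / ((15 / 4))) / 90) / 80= 512 / 3375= 0.15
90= 90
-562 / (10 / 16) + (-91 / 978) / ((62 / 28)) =-68158049 / 75795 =-899.24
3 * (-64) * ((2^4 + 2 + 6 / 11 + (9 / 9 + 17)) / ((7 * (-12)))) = 6432 / 77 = 83.53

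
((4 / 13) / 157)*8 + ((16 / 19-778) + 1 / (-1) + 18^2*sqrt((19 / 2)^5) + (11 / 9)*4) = -269873917 / 349011 + 29241*sqrt(38) / 2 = 89353.56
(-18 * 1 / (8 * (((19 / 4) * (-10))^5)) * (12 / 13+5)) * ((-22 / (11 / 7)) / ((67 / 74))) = -0.00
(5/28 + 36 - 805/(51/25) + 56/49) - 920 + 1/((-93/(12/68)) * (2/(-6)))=-3326039/2604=-1277.28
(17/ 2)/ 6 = 17/ 12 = 1.42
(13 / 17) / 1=13 / 17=0.76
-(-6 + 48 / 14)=18 / 7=2.57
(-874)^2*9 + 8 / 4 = 6874886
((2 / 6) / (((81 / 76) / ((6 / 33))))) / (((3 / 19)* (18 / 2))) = 2888 / 72171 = 0.04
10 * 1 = 10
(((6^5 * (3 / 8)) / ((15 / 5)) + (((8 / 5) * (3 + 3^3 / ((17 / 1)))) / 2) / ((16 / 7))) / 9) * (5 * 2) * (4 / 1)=220684 / 51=4327.14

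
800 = 800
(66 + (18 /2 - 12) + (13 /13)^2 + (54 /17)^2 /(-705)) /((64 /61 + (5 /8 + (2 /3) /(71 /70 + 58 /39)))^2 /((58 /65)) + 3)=2799177328579941577216 /315889218117124486115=8.86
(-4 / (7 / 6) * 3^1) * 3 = -216 / 7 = -30.86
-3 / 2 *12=-18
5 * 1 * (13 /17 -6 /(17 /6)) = -115 /17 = -6.76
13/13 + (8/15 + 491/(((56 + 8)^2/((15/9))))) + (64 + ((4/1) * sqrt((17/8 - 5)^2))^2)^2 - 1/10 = 2366404339/61440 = 38515.70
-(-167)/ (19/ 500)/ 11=83500/ 209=399.52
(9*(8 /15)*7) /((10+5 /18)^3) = 979776 /31658125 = 0.03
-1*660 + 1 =-659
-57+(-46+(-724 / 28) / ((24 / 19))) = -20743 / 168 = -123.47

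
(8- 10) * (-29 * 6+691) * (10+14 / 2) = -17578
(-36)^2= 1296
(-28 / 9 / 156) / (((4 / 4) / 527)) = -3689 / 351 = -10.51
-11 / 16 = -0.69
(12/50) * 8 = 48/25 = 1.92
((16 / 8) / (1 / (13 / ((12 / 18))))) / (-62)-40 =-2519 / 62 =-40.63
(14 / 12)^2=49 / 36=1.36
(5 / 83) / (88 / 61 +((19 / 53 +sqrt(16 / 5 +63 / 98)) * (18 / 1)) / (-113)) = 53149889565 * sqrt(18830) / 706478782601014 +16180375743875 / 353239391300507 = 0.06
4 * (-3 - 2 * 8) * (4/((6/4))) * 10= -6080/3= -2026.67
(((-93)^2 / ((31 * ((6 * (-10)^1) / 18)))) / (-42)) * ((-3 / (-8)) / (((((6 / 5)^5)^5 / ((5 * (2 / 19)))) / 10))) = 46193599700927734375 / 1120363943105377861632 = 0.04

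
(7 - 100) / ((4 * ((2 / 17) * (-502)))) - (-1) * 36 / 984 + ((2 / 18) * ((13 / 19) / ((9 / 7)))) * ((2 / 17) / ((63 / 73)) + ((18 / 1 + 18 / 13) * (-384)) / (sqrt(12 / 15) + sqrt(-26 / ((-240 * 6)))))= -2408448 * sqrt(5) / 10697 + 16994176703 / 38771054352 + 100352 * sqrt(65) / 10697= -427.38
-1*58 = -58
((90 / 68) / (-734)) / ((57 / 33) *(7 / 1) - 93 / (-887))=-439065 / 2969614264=-0.00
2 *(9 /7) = 18 /7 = 2.57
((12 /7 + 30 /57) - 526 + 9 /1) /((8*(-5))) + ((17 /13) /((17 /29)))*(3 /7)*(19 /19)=956139 /69160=13.83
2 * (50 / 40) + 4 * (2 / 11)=71 / 22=3.23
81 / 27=3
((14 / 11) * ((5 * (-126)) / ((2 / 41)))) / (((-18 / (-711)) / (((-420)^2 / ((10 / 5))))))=-629923959000 / 11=-57265814454.55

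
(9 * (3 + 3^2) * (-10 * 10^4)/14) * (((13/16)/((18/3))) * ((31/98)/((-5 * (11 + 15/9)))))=6800625/13034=521.76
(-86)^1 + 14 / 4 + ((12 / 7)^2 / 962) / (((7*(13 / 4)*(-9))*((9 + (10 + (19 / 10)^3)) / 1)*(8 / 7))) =-1307314811795 / 15846240046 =-82.50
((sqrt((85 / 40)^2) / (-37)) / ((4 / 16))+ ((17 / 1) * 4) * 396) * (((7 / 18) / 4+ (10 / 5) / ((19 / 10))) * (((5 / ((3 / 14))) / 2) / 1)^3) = 134389385755625 / 2733264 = 49168095.64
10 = 10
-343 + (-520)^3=-140608343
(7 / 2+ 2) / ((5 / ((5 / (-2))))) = -11 / 4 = -2.75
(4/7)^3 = 64/343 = 0.19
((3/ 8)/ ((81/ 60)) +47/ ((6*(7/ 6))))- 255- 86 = -42085/ 126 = -334.01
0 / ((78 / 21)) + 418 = 418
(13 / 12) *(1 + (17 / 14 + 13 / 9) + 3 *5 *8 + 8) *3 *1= 215657 / 504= 427.89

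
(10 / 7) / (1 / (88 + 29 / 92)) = 40625 / 322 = 126.16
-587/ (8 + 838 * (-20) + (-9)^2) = 587/ 16671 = 0.04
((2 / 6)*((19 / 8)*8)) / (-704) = -19 / 2112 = -0.01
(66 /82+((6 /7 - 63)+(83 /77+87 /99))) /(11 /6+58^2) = -224960 /12751123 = -0.02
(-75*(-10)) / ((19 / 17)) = 12750 / 19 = 671.05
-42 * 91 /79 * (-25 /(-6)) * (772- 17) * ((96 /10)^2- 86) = -74063990 /79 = -937518.86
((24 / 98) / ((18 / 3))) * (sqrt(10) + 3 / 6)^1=1 / 49 + 2 * sqrt(10) / 49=0.15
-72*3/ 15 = -72/ 5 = -14.40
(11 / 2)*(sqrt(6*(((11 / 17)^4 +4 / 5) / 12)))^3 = 4480179*sqrt(4072890) / 4827513800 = 1.87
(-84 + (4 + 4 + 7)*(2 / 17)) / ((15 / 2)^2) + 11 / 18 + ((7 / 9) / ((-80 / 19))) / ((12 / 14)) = -391567 / 367200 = -1.07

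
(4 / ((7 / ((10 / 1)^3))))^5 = 1024000000000000000 / 16807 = 60926994704587.37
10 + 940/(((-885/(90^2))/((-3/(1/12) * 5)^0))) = -507010/59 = -8593.39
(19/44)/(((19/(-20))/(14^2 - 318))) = 610/11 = 55.45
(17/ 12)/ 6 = 17/ 72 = 0.24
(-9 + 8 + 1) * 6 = 0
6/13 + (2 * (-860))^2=38459206/13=2958400.46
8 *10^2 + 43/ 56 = 44843/ 56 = 800.77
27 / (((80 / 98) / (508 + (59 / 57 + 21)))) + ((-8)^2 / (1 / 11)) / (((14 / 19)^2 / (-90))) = -923252823 / 9310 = -99167.86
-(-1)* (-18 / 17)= -1.06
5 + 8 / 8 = 6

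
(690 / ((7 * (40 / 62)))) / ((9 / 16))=5704 / 21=271.62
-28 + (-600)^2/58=179188/29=6178.90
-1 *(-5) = 5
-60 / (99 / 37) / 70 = -0.32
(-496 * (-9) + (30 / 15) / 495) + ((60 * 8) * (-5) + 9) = 1026137 / 495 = 2073.00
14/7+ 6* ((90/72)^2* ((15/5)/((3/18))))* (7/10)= 961/8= 120.12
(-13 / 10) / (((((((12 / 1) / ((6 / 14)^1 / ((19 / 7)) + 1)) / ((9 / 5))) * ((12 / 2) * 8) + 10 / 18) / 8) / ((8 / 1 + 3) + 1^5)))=-61776 / 137075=-0.45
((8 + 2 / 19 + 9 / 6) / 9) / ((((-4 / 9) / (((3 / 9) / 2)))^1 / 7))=-2.80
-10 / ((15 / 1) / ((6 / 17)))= -4 / 17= -0.24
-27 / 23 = -1.17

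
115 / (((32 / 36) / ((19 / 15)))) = 1311 / 8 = 163.88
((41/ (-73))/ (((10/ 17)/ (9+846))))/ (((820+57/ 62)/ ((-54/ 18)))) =11084391/ 3715481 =2.98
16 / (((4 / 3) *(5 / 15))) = 36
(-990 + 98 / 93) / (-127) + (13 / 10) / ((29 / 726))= 69072049 / 1712595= 40.33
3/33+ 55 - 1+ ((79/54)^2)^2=5487769211/93533616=58.67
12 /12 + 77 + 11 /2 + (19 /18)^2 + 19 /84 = 96209 /1134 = 84.84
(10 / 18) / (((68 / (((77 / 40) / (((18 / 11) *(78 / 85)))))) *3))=4235 / 1213056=0.00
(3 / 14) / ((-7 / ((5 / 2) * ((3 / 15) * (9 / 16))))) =-27 / 3136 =-0.01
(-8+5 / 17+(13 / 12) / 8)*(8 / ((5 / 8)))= -4942 / 51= -96.90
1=1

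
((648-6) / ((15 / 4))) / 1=856 / 5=171.20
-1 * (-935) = 935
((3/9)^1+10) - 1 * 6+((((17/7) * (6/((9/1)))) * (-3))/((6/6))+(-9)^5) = -1240040/21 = -59049.52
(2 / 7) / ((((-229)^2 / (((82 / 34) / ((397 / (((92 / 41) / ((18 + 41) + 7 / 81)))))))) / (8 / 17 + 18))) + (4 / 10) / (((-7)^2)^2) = 28800002605378 / 172847927747220145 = 0.00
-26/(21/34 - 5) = 884/149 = 5.93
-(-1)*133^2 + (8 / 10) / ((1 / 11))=88489 / 5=17697.80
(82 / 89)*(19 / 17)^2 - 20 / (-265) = 1.23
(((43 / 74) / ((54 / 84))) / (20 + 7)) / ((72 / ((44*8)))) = 13244 / 80919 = 0.16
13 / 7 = 1.86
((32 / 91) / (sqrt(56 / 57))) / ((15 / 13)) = 8 * sqrt(798) / 735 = 0.31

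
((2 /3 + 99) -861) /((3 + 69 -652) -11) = 2284 /1773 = 1.29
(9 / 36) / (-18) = -1 / 72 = -0.01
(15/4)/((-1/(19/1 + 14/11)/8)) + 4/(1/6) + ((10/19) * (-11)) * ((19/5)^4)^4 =-3673832937335658219608/335693359375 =-10944014335.51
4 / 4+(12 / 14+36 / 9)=41 / 7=5.86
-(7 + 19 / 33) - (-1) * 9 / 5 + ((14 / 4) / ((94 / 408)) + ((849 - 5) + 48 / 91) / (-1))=-589342531 / 705705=-835.11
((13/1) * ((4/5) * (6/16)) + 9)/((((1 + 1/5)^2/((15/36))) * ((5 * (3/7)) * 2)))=1505/1728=0.87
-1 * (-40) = 40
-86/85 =-1.01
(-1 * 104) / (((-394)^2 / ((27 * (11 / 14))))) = -3861 / 271663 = -0.01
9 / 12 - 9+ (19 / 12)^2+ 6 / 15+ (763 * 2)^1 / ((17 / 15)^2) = 246100217 / 208080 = 1182.72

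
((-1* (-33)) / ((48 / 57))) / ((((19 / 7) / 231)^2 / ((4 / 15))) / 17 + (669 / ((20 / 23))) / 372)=1439948452635 / 75995311759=18.95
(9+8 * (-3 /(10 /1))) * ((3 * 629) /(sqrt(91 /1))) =1305.55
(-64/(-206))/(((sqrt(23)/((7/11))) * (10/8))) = 896 * sqrt(23)/130295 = 0.03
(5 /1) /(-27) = -5 /27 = -0.19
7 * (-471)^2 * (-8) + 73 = -12423023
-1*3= -3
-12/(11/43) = -516/11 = -46.91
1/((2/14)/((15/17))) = 105/17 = 6.18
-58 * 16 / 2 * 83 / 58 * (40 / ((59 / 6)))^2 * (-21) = 803174400 / 3481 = 230730.94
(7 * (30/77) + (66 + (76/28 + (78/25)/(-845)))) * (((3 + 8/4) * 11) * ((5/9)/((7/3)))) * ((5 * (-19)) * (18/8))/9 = -169834597/7644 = -22218.03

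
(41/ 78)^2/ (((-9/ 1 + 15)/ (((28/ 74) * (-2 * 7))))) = -82369/ 337662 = -0.24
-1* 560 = -560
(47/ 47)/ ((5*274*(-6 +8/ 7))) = -0.00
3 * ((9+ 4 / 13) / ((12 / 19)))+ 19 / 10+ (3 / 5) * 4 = 12613 / 260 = 48.51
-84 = -84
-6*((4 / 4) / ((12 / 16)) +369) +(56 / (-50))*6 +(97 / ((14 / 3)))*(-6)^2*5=264724 / 175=1512.71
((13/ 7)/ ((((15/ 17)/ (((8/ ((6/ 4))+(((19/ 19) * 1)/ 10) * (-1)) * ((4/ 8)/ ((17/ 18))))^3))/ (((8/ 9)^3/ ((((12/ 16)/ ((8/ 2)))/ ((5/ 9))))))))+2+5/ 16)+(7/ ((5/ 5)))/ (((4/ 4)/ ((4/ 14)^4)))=41411438833069/ 433581498000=95.51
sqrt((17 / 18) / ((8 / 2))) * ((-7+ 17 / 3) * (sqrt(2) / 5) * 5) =-2 * sqrt(17) / 9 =-0.92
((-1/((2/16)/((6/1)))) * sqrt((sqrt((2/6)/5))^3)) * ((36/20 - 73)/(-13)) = -5696 * 15^(1/4)/325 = -34.49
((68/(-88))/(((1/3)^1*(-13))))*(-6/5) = -153/715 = -0.21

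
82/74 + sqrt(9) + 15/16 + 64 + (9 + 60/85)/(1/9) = 1573995/10064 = 156.40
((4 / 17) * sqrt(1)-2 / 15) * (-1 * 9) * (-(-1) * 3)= -234 / 85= -2.75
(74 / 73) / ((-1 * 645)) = -74 / 47085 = -0.00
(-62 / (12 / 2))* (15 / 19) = -8.16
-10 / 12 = -5 / 6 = -0.83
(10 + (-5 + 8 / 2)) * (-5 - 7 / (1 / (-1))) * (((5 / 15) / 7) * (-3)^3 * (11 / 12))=-297 / 14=-21.21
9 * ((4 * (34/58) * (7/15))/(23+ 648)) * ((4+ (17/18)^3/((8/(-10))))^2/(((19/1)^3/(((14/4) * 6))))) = 64539064877/165376578597120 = 0.00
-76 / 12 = -19 / 3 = -6.33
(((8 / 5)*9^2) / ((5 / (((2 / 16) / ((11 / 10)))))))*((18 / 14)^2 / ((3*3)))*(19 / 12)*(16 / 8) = 4617 / 2695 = 1.71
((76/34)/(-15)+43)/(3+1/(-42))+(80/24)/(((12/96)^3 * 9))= 58530406/286875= 204.03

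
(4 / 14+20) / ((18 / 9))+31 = 288 / 7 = 41.14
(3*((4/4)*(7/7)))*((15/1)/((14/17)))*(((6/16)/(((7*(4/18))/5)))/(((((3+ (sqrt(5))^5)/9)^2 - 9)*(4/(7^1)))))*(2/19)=804739455/1931040832 - 25095825*sqrt(5)/965520416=0.36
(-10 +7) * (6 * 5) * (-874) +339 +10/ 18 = 78999.56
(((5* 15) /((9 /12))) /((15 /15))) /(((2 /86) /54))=232200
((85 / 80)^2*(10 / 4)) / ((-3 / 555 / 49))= -25583.84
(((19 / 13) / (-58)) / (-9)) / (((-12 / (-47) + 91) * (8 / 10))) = 4465 / 116420616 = 0.00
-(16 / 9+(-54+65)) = -115 / 9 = -12.78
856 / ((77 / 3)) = 2568 / 77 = 33.35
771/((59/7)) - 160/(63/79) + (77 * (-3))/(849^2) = -32496127064/297690813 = -109.16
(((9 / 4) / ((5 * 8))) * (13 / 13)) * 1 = 9 / 160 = 0.06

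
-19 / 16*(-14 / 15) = 133 / 120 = 1.11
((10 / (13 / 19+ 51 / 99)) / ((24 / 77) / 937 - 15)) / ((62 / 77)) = -5805469285 / 8409500944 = -0.69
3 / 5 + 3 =18 / 5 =3.60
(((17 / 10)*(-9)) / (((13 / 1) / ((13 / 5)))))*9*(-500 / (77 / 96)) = 1321920 / 77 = 17167.79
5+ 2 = 7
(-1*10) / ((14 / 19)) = -95 / 7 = -13.57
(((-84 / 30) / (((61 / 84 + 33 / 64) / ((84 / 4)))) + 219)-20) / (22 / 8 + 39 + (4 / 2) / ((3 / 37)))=15186228 / 6650965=2.28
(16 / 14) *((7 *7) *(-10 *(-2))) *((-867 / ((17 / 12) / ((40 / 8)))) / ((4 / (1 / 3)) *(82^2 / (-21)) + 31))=7996800 / 8893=899.22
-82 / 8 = -41 / 4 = -10.25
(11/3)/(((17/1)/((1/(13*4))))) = 11/2652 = 0.00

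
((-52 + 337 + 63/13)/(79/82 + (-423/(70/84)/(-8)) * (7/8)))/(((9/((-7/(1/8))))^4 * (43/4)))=324119811850240/452976594759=715.53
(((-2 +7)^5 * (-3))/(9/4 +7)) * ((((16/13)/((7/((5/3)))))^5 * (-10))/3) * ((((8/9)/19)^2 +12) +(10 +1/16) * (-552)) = -66383125913600000000000/1640616896782280781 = -40462.30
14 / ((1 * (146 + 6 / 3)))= 7 / 74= 0.09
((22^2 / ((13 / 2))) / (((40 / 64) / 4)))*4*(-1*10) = -247808 / 13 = -19062.15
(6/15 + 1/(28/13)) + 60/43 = 13603/6020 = 2.26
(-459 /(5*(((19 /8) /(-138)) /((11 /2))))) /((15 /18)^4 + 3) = 3612014208 /428735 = 8424.82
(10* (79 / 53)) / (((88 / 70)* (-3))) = -13825 / 3498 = -3.95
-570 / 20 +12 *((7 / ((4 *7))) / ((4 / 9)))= -87 / 4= -21.75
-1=-1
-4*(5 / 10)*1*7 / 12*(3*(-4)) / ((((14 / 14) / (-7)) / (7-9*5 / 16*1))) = -3283 / 8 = -410.38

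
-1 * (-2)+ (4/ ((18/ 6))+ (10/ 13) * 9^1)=400/ 39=10.26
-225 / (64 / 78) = -8775 / 32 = -274.22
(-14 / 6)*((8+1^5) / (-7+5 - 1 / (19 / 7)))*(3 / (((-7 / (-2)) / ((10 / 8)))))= 19 / 2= 9.50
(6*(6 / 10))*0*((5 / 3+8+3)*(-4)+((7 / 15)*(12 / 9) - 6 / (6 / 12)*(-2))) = 0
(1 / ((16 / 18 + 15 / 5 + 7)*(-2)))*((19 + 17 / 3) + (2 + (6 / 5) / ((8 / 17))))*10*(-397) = 2087823 / 392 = 5326.08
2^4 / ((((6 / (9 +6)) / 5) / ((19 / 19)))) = 200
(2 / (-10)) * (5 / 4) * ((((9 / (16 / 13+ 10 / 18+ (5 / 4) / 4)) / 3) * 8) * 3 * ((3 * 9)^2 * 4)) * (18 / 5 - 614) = 299881999872 / 19645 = 15265054.71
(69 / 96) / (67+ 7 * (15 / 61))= 1403 / 134144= 0.01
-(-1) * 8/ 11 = 8/ 11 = 0.73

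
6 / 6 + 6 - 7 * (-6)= 49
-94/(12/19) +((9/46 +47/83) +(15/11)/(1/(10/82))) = -382020730/2582877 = -147.91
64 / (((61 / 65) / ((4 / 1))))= 16640 / 61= 272.79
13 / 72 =0.18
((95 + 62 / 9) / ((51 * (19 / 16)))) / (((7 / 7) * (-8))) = -1834 / 8721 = -0.21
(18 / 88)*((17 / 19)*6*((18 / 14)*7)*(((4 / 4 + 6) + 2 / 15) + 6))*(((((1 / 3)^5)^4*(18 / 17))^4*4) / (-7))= -6304 / 9995543546219176405203534311253884715795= -0.00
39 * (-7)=-273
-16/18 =-8/9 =-0.89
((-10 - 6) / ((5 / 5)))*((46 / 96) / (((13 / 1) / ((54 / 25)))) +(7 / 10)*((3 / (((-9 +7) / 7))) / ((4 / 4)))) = 116.33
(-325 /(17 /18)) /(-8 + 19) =-5850 /187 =-31.28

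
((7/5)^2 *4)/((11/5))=196/55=3.56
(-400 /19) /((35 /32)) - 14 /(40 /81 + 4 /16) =-1220248 /32053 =-38.07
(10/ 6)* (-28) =-46.67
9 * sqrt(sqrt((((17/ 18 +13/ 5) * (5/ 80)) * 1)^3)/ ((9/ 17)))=10^(1/ 4) * 319^(3/ 4) * sqrt(51)/ 240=3.99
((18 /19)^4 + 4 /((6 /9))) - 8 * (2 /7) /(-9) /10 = 280416698 /41051115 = 6.83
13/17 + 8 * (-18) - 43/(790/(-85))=-372303/2686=-138.61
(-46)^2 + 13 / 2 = 4245 / 2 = 2122.50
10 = 10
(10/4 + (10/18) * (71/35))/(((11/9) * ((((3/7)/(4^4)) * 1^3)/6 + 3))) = 116992/118283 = 0.99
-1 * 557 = -557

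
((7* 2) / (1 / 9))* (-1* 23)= -2898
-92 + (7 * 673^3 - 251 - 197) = 2133747979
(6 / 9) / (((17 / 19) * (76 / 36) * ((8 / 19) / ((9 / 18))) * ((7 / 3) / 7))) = 171 / 136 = 1.26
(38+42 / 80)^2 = 2374681 / 1600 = 1484.18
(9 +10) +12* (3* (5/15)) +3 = 34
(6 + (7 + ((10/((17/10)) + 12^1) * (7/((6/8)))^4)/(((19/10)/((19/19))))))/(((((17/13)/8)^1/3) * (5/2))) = 524400.23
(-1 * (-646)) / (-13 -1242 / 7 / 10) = -11305 / 538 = -21.01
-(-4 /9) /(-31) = -0.01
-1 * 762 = -762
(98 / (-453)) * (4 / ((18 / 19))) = -3724 / 4077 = -0.91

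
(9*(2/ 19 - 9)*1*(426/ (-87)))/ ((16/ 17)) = 1835847/ 4408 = 416.48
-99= -99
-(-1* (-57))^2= -3249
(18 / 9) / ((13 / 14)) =2.15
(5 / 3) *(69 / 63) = 115 / 63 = 1.83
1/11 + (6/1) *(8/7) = 535/77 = 6.95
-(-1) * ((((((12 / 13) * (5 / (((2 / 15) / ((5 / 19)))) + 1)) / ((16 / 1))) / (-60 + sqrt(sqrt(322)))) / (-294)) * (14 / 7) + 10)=59 * 322^(3 / 4) / 179258266096 + 885 * sqrt(322) / 44814566524 + 13275 * 322^(1 / 4) / 11203641631 + 112037212810 / 11203641631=10.00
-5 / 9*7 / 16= -35 / 144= -0.24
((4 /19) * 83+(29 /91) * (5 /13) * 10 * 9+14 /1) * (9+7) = 15286144 /22477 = 680.08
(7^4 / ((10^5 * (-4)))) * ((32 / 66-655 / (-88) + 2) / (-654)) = 6293021 / 69062400000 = 0.00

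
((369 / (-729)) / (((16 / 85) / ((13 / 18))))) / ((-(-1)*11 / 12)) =-45305 / 21384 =-2.12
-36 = -36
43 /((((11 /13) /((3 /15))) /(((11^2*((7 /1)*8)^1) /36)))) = 86086 /45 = 1913.02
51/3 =17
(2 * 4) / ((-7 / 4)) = -32 / 7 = -4.57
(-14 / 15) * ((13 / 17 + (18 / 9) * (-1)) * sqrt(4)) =196 / 85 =2.31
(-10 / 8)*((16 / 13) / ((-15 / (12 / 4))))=4 / 13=0.31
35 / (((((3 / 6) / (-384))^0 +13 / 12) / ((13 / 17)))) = 1092 / 85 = 12.85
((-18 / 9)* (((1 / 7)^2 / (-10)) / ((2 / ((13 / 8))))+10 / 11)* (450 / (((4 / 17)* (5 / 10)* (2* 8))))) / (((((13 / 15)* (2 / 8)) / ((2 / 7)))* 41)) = -897999075 / 64352288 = -13.95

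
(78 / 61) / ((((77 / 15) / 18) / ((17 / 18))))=19890 / 4697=4.23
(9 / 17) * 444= 3996 / 17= 235.06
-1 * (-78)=78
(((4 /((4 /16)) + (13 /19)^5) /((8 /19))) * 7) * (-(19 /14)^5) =-759788663 /614656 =-1236.12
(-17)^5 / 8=-177482.12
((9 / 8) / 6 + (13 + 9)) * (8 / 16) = 355 / 32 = 11.09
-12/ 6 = -2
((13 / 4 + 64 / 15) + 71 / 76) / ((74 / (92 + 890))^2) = 1161287177 / 780330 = 1488.20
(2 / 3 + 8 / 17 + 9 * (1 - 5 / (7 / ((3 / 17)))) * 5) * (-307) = -4434922 / 357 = -12422.75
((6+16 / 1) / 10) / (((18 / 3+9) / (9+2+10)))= 77 / 25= 3.08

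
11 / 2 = 5.50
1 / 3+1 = 4 / 3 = 1.33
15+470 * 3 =1425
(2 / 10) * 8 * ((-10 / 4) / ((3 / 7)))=-28 / 3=-9.33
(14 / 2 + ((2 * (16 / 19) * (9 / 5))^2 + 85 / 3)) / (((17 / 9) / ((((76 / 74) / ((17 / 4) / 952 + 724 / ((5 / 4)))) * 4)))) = 6480671232 / 38763606295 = 0.17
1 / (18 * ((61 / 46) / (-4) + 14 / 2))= 92 / 11043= 0.01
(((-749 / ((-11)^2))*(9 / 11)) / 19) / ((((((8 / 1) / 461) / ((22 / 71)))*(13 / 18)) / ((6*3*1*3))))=-355.87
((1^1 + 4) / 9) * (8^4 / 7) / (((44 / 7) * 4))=1280 / 99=12.93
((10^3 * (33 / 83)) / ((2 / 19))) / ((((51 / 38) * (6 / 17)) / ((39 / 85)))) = 5162300 / 1411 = 3658.61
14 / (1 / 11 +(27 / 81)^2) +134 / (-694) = 239801 / 3470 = 69.11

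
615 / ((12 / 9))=1845 / 4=461.25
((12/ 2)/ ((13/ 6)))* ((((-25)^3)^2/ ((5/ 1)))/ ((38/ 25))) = 21972656250/ 247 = 88958122.47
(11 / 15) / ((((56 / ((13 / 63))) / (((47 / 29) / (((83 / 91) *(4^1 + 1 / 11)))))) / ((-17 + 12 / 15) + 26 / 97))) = -7426442881 / 397147779000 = -0.02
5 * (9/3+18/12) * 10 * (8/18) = 100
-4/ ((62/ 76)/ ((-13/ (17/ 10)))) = 19760/ 527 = 37.50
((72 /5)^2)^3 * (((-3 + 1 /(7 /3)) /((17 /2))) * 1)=-5015306502144 /1859375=-2697307.70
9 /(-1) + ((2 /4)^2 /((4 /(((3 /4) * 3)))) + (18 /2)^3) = 46089 /64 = 720.14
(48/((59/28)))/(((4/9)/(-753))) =-2277072/59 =-38594.44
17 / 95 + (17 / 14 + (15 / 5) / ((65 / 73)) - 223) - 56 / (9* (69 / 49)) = -2390679827 / 10737090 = -222.66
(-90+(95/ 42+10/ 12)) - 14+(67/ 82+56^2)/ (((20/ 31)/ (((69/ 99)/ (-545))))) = -107.12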